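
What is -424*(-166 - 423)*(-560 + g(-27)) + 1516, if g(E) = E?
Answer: -146593516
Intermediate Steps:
-424*(-166 - 423)*(-560 + g(-27)) + 1516 = -424*(-166 - 423)*(-560 - 27) + 1516 = -(-249736)*(-587) + 1516 = -424*345743 + 1516 = -146595032 + 1516 = -146593516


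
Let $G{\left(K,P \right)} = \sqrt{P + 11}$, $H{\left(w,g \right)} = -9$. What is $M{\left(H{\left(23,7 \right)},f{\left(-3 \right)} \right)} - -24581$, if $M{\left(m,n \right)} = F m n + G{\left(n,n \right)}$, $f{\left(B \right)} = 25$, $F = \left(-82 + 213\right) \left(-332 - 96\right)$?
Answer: $12639887$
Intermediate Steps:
$F = -56068$ ($F = 131 \left(-428\right) = -56068$)
$G{\left(K,P \right)} = \sqrt{11 + P}$
$M{\left(m,n \right)} = \sqrt{11 + n} - 56068 m n$ ($M{\left(m,n \right)} = - 56068 m n + \sqrt{11 + n} = \sqrt{11 + n} - 56068 m n$)
$M{\left(H{\left(23,7 \right)},f{\left(-3 \right)} \right)} - -24581 = \left(\sqrt{11 + 25} - \left(-504612\right) 25\right) - -24581 = \left(\sqrt{36} + 12615300\right) + 24581 = \left(6 + 12615300\right) + 24581 = 12615306 + 24581 = 12639887$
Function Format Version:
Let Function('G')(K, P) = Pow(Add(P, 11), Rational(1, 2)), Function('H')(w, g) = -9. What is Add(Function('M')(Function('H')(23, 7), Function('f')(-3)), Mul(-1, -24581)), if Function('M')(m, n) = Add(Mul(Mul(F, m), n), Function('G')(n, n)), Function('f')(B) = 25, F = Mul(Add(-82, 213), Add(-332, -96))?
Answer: 12639887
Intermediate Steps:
F = -56068 (F = Mul(131, -428) = -56068)
Function('G')(K, P) = Pow(Add(11, P), Rational(1, 2))
Function('M')(m, n) = Add(Pow(Add(11, n), Rational(1, 2)), Mul(-56068, m, n)) (Function('M')(m, n) = Add(Mul(Mul(-56068, m), n), Pow(Add(11, n), Rational(1, 2))) = Add(Mul(-56068, m, n), Pow(Add(11, n), Rational(1, 2))) = Add(Pow(Add(11, n), Rational(1, 2)), Mul(-56068, m, n)))
Add(Function('M')(Function('H')(23, 7), Function('f')(-3)), Mul(-1, -24581)) = Add(Add(Pow(Add(11, 25), Rational(1, 2)), Mul(-56068, -9, 25)), Mul(-1, -24581)) = Add(Add(Pow(36, Rational(1, 2)), 12615300), 24581) = Add(Add(6, 12615300), 24581) = Add(12615306, 24581) = 12639887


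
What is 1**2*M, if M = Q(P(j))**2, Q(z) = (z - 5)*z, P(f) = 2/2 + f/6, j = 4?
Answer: 2500/81 ≈ 30.864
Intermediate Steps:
P(f) = 1 + f/6 (P(f) = 2*(1/2) + f*(1/6) = 1 + f/6)
Q(z) = z*(-5 + z) (Q(z) = (-5 + z)*z = z*(-5 + z))
M = 2500/81 (M = ((1 + (1/6)*4)*(-5 + (1 + (1/6)*4)))**2 = ((1 + 2/3)*(-5 + (1 + 2/3)))**2 = (5*(-5 + 5/3)/3)**2 = ((5/3)*(-10/3))**2 = (-50/9)**2 = 2500/81 ≈ 30.864)
1**2*M = 1**2*(2500/81) = 1*(2500/81) = 2500/81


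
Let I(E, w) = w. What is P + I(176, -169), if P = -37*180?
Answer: -6829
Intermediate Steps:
P = -6660
P + I(176, -169) = -6660 - 169 = -6829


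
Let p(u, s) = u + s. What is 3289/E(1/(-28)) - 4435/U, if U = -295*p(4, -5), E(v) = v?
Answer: -5434315/59 ≈ -92107.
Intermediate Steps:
p(u, s) = s + u
U = 295 (U = -295*(-5 + 4) = -295*(-1) = 295)
3289/E(1/(-28)) - 4435/U = 3289/(1/(-28)) - 4435/295 = 3289/(-1/28) - 4435*1/295 = 3289*(-28) - 887/59 = -92092 - 887/59 = -5434315/59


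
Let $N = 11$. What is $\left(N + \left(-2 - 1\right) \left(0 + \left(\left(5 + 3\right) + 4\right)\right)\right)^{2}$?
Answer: $625$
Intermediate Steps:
$\left(N + \left(-2 - 1\right) \left(0 + \left(\left(5 + 3\right) + 4\right)\right)\right)^{2} = \left(11 + \left(-2 - 1\right) \left(0 + \left(\left(5 + 3\right) + 4\right)\right)\right)^{2} = \left(11 - 3 \left(0 + \left(8 + 4\right)\right)\right)^{2} = \left(11 - 3 \left(0 + 12\right)\right)^{2} = \left(11 - 36\right)^{2} = \left(-25\right)^{2} = 625$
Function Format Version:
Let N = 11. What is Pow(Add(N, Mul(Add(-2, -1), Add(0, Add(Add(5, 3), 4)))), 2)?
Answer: 625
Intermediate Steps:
Pow(Add(N, Mul(Add(-2, -1), Add(0, Add(Add(5, 3), 4)))), 2) = Pow(Add(11, Mul(Add(-2, -1), Add(0, Add(Add(5, 3), 4)))), 2) = Pow(Add(11, Mul(-3, Add(0, Add(8, 4)))), 2) = Pow(Add(11, Mul(-3, Add(0, 12))), 2) = Pow(Add(11, Mul(-3, 12)), 2) = Pow(Add(11, -36), 2) = Pow(-25, 2) = 625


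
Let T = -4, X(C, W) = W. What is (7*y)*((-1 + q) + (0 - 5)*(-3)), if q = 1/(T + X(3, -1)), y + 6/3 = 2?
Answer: 0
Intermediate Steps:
y = 0 (y = -2 + 2 = 0)
q = -⅕ (q = 1/(-4 - 1) = 1/(-5) = -⅕ ≈ -0.20000)
(7*y)*((-1 + q) + (0 - 5)*(-3)) = (7*0)*((-1 - ⅕) + (0 - 5)*(-3)) = 0*(-6/5 - 5*(-3)) = 0*(-6/5 + 15) = 0*(69/5) = 0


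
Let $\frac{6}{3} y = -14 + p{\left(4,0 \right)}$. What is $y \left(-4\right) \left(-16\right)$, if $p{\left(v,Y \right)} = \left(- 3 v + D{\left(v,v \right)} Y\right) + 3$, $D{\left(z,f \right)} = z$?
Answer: $-736$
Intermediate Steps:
$p{\left(v,Y \right)} = 3 - 3 v + Y v$ ($p{\left(v,Y \right)} = \left(- 3 v + v Y\right) + 3 = \left(- 3 v + Y v\right) + 3 = 3 - 3 v + Y v$)
$y = - \frac{23}{2}$ ($y = \frac{-14 + \left(3 - 12 + 0 \cdot 4\right)}{2} = \frac{-14 + \left(3 - 12 + 0\right)}{2} = \frac{-14 - 9}{2} = \frac{1}{2} \left(-23\right) = - \frac{23}{2} \approx -11.5$)
$y \left(-4\right) \left(-16\right) = \left(- \frac{23}{2}\right) \left(-4\right) \left(-16\right) = 46 \left(-16\right) = -736$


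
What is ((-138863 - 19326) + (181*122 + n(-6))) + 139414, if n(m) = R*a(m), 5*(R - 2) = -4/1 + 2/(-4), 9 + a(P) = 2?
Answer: 32993/10 ≈ 3299.3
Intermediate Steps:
a(P) = -7 (a(P) = -9 + 2 = -7)
R = 11/10 (R = 2 + (-4/1 + 2/(-4))/5 = 2 + (-4*1 + 2*(-¼))/5 = 2 + (-4 - ½)/5 = 2 + (⅕)*(-9/2) = 2 - 9/10 = 11/10 ≈ 1.1000)
n(m) = -77/10 (n(m) = (11/10)*(-7) = -77/10)
((-138863 - 19326) + (181*122 + n(-6))) + 139414 = ((-138863 - 19326) + (181*122 - 77/10)) + 139414 = (-158189 + (22082 - 77/10)) + 139414 = (-158189 + 220743/10) + 139414 = -1361147/10 + 139414 = 32993/10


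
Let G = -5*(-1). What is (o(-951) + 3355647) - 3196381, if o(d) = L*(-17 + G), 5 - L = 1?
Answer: 159218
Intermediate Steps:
L = 4 (L = 5 - 1*1 = 5 - 1 = 4)
G = 5
o(d) = -48 (o(d) = 4*(-17 + 5) = 4*(-12) = -48)
(o(-951) + 3355647) - 3196381 = (-48 + 3355647) - 3196381 = 3355599 - 3196381 = 159218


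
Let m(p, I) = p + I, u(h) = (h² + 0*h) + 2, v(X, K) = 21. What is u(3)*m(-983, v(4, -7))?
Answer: -10582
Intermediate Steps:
u(h) = 2 + h² (u(h) = (h² + 0) + 2 = h² + 2 = 2 + h²)
m(p, I) = I + p
u(3)*m(-983, v(4, -7)) = (2 + 3²)*(21 - 983) = (2 + 9)*(-962) = 11*(-962) = -10582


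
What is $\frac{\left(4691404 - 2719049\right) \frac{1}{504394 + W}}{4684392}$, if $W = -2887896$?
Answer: $- \frac{179305}{1015023427344} \approx -1.7665 \cdot 10^{-7}$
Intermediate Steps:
$\frac{\left(4691404 - 2719049\right) \frac{1}{504394 + W}}{4684392} = \frac{\left(4691404 - 2719049\right) \frac{1}{504394 - 2887896}}{4684392} = \frac{1972355}{-2383502} \cdot \frac{1}{4684392} = 1972355 \left(- \frac{1}{2383502}\right) \frac{1}{4684392} = \left(- \frac{179305}{216682}\right) \frac{1}{4684392} = - \frac{179305}{1015023427344}$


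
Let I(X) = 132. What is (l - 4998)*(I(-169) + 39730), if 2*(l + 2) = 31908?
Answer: 436648348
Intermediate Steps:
l = 15952 (l = -2 + (1/2)*31908 = -2 + 15954 = 15952)
(l - 4998)*(I(-169) + 39730) = (15952 - 4998)*(132 + 39730) = 10954*39862 = 436648348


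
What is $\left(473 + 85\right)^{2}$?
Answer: $311364$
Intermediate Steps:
$\left(473 + 85\right)^{2} = 558^{2} = 311364$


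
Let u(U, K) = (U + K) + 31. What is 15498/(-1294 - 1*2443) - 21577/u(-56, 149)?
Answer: -82555001/463388 ≈ -178.16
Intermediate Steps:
u(U, K) = 31 + K + U (u(U, K) = (K + U) + 31 = 31 + K + U)
15498/(-1294 - 1*2443) - 21577/u(-56, 149) = 15498/(-1294 - 1*2443) - 21577/(31 + 149 - 56) = 15498/(-1294 - 2443) - 21577/124 = 15498/(-3737) - 21577*1/124 = 15498*(-1/3737) - 21577/124 = -15498/3737 - 21577/124 = -82555001/463388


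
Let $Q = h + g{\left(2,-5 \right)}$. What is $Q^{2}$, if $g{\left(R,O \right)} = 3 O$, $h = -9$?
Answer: $576$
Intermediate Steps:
$Q = -24$ ($Q = -9 + 3 \left(-5\right) = -9 - 15 = -24$)
$Q^{2} = \left(-24\right)^{2} = 576$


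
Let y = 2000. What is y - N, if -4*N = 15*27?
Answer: 8405/4 ≈ 2101.3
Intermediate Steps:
N = -405/4 (N = -15*27/4 = -1/4*405 = -405/4 ≈ -101.25)
y - N = 2000 - 1*(-405/4) = 2000 + 405/4 = 8405/4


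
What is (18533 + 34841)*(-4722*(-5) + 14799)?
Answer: 2050041966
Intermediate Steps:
(18533 + 34841)*(-4722*(-5) + 14799) = 53374*(23610 + 14799) = 53374*38409 = 2050041966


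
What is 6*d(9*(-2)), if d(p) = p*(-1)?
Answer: 108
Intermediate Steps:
d(p) = -p
6*d(9*(-2)) = 6*(-9*(-2)) = 6*(-1*(-18)) = 6*18 = 108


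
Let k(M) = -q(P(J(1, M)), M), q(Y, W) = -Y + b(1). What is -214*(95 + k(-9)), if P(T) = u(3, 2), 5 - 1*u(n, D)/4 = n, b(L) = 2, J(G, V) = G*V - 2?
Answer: -21614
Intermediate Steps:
J(G, V) = -2 + G*V
u(n, D) = 20 - 4*n
P(T) = 8 (P(T) = 20 - 4*3 = 20 - 12 = 8)
q(Y, W) = 2 - Y (q(Y, W) = -Y + 2 = 2 - Y)
k(M) = 6 (k(M) = -(2 - 1*8) = -(2 - 8) = -1*(-6) = 6)
-214*(95 + k(-9)) = -214*(95 + 6) = -214*101 = -21614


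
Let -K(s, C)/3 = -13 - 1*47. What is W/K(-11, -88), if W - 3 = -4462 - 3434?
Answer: -877/20 ≈ -43.850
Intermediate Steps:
K(s, C) = 180 (K(s, C) = -3*(-13 - 1*47) = -3*(-13 - 47) = -3*(-60) = 180)
W = -7893 (W = 3 + (-4462 - 3434) = 3 - 7896 = -7893)
W/K(-11, -88) = -7893/180 = -7893*1/180 = -877/20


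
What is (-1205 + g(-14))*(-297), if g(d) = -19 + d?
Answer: 367686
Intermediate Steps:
(-1205 + g(-14))*(-297) = (-1205 + (-19 - 14))*(-297) = (-1205 - 33)*(-297) = -1238*(-297) = 367686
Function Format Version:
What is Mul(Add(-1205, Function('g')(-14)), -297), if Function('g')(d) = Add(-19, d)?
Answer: 367686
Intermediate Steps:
Mul(Add(-1205, Function('g')(-14)), -297) = Mul(Add(-1205, Add(-19, -14)), -297) = Mul(Add(-1205, -33), -297) = Mul(-1238, -297) = 367686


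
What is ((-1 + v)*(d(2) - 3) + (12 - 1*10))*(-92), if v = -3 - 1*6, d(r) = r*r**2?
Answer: 4416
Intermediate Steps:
d(r) = r**3
v = -9 (v = -3 - 6 = -9)
((-1 + v)*(d(2) - 3) + (12 - 1*10))*(-92) = ((-1 - 9)*(2**3 - 3) + (12 - 1*10))*(-92) = (-10*(8 - 3) + (12 - 10))*(-92) = (-10*5 + 2)*(-92) = (-50 + 2)*(-92) = -48*(-92) = 4416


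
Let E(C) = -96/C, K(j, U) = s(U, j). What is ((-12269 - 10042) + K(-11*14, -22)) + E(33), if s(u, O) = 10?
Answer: -245343/11 ≈ -22304.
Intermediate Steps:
K(j, U) = 10
((-12269 - 10042) + K(-11*14, -22)) + E(33) = ((-12269 - 10042) + 10) - 96/33 = (-22311 + 10) - 96*1/33 = -22301 - 32/11 = -245343/11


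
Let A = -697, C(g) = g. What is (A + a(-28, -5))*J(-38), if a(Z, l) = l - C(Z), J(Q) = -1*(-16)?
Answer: -10784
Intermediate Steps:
J(Q) = 16
a(Z, l) = l - Z
(A + a(-28, -5))*J(-38) = (-697 + (-5 - 1*(-28)))*16 = (-697 + (-5 + 28))*16 = (-697 + 23)*16 = -674*16 = -10784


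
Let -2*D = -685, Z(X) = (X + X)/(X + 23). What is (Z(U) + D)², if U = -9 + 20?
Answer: 136118889/1156 ≈ 1.1775e+5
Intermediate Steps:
U = 11
Z(X) = 2*X/(23 + X) (Z(X) = (2*X)/(23 + X) = 2*X/(23 + X))
D = 685/2 (D = -½*(-685) = 685/2 ≈ 342.50)
(Z(U) + D)² = (2*11/(23 + 11) + 685/2)² = (2*11/34 + 685/2)² = (2*11*(1/34) + 685/2)² = (11/17 + 685/2)² = (11667/34)² = 136118889/1156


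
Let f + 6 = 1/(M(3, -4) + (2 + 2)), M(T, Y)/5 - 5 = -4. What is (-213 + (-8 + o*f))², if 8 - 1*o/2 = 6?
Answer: 4844401/81 ≈ 59807.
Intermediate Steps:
M(T, Y) = 5 (M(T, Y) = 25 + 5*(-4) = 25 - 20 = 5)
o = 4 (o = 16 - 2*6 = 16 - 12 = 4)
f = -53/9 (f = -6 + 1/(5 + (2 + 2)) = -6 + 1/(5 + 4) = -6 + 1/9 = -6 + ⅑ = -53/9 ≈ -5.8889)
(-213 + (-8 + o*f))² = (-213 + (-8 + 4*(-53/9)))² = (-213 + (-8 - 212/9))² = (-213 - 284/9)² = (-2201/9)² = 4844401/81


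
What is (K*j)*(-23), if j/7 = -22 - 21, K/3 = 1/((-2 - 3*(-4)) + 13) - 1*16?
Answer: -331401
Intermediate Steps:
K = -1101/23 (K = 3*(1/((-2 - 3*(-4)) + 13) - 1*16) = 3*(1/((-2 + 12) + 13) - 16) = 3*(1/(10 + 13) - 16) = 3*(1/23 - 16) = 3*(-367/23) = -1101/23 ≈ -47.870)
j = -301 (j = 7*(-22 - 21) = 7*(-43) = -301)
(K*j)*(-23) = -1101/23*(-301)*(-23) = (331401/23)*(-23) = -331401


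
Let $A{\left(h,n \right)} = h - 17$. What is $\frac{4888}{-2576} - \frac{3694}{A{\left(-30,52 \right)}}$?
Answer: $\frac{1160751}{15134} \approx 76.698$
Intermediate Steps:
$A{\left(h,n \right)} = -17 + h$ ($A{\left(h,n \right)} = h - 17 = -17 + h$)
$\frac{4888}{-2576} - \frac{3694}{A{\left(-30,52 \right)}} = \frac{4888}{-2576} - \frac{3694}{-17 - 30} = 4888 \left(- \frac{1}{2576}\right) - \frac{3694}{-47} = - \frac{611}{322} - - \frac{3694}{47} = - \frac{611}{322} + \frac{3694}{47} = \frac{1160751}{15134}$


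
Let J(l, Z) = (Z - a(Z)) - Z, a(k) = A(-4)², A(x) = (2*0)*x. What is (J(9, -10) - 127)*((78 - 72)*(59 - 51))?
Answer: -6096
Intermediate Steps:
A(x) = 0 (A(x) = 0*x = 0)
a(k) = 0 (a(k) = 0² = 0)
J(l, Z) = 0 (J(l, Z) = (Z - 1*0) - Z = (Z + 0) - Z = Z - Z = 0)
(J(9, -10) - 127)*((78 - 72)*(59 - 51)) = (0 - 127)*((78 - 72)*(59 - 51)) = -762*8 = -127*48 = -6096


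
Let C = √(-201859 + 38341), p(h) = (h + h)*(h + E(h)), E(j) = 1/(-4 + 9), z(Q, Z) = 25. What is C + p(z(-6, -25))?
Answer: 1260 + I*√163518 ≈ 1260.0 + 404.37*I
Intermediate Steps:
E(j) = ⅕ (E(j) = 1/5 = ⅕)
p(h) = 2*h*(⅕ + h) (p(h) = (h + h)*(h + ⅕) = (2*h)*(⅕ + h) = 2*h*(⅕ + h))
C = I*√163518 (C = √(-163518) = I*√163518 ≈ 404.37*I)
C + p(z(-6, -25)) = I*√163518 + (⅖)*25*(1 + 5*25) = I*√163518 + (⅖)*25*(1 + 125) = I*√163518 + (⅖)*25*126 = I*√163518 + 1260 = 1260 + I*√163518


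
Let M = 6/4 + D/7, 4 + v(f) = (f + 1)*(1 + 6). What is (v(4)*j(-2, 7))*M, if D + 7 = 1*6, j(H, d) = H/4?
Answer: -589/28 ≈ -21.036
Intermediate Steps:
j(H, d) = H/4 (j(H, d) = H*(¼) = H/4)
D = -1 (D = -7 + 1*6 = -7 + 6 = -1)
v(f) = 3 + 7*f (v(f) = -4 + (f + 1)*(1 + 6) = -4 + (1 + f)*7 = -4 + (7 + 7*f) = 3 + 7*f)
M = 19/14 (M = 6/4 - 1/7 = 6*(¼) - 1*⅐ = 3/2 - ⅐ = 19/14 ≈ 1.3571)
(v(4)*j(-2, 7))*M = ((3 + 7*4)*((¼)*(-2)))*(19/14) = ((3 + 28)*(-½))*(19/14) = (31*(-½))*(19/14) = -31/2*19/14 = -589/28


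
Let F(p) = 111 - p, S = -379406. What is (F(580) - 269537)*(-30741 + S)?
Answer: 110742150882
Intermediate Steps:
(F(580) - 269537)*(-30741 + S) = ((111 - 1*580) - 269537)*(-30741 - 379406) = ((111 - 580) - 269537)*(-410147) = (-469 - 269537)*(-410147) = -270006*(-410147) = 110742150882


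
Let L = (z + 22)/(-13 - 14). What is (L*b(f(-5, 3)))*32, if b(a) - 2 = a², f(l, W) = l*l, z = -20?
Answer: -13376/9 ≈ -1486.2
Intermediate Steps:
f(l, W) = l²
L = -2/27 (L = (-20 + 22)/(-13 - 14) = 2/(-27) = 2*(-1/27) = -2/27 ≈ -0.074074)
b(a) = 2 + a²
(L*b(f(-5, 3)))*32 = -2*(2 + ((-5)²)²)/27*32 = -2*(2 + 25²)/27*32 = -2*(2 + 625)/27*32 = -2/27*627*32 = -418/9*32 = -13376/9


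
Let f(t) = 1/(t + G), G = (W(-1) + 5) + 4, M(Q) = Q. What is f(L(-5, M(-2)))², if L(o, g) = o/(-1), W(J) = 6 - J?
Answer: 1/441 ≈ 0.0022676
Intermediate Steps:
L(o, g) = -o (L(o, g) = o*(-1) = -o)
G = 16 (G = ((6 - 1*(-1)) + 5) + 4 = ((6 + 1) + 5) + 4 = (7 + 5) + 4 = 12 + 4 = 16)
f(t) = 1/(16 + t) (f(t) = 1/(t + 16) = 1/(16 + t))
f(L(-5, M(-2)))² = (1/(16 - 1*(-5)))² = (1/(16 + 5))² = (1/21)² = 1/441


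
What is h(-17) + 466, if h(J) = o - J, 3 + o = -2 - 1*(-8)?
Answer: 486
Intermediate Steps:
o = 3 (o = -3 + (-2 - 1*(-8)) = -3 + (-2 + 8) = -3 + 6 = 3)
h(J) = 3 - J
h(-17) + 466 = (3 - 1*(-17)) + 466 = (3 + 17) + 466 = 20 + 466 = 486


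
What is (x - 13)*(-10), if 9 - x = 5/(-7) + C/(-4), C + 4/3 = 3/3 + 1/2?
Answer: 2725/84 ≈ 32.440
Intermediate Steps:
C = ⅙ (C = -4/3 + (3/3 + 1/2) = -4/3 + (3*(⅓) + 1*(½)) = -4/3 + (1 + ½) = -4/3 + 3/2 = ⅙ ≈ 0.16667)
x = 1639/168 (x = 9 - (5/(-7) + (⅙)/(-4)) = 9 - (5*(-⅐) + (⅙)*(-¼)) = 9 - (-5/7 - 1/24) = 9 - 1*(-127/168) = 9 + 127/168 = 1639/168 ≈ 9.7560)
(x - 13)*(-10) = (1639/168 - 13)*(-10) = -545/168*(-10) = 2725/84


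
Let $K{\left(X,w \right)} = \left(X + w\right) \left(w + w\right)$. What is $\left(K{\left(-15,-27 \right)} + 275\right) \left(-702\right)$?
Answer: $-1785186$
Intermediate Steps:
$K{\left(X,w \right)} = 2 w \left(X + w\right)$ ($K{\left(X,w \right)} = \left(X + w\right) 2 w = 2 w \left(X + w\right)$)
$\left(K{\left(-15,-27 \right)} + 275\right) \left(-702\right) = \left(2 \left(-27\right) \left(-15 - 27\right) + 275\right) \left(-702\right) = \left(2 \left(-27\right) \left(-42\right) + 275\right) \left(-702\right) = \left(2268 + 275\right) \left(-702\right) = 2543 \left(-702\right) = -1785186$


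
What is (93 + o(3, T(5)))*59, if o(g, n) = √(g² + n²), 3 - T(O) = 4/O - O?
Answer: 29736/5 ≈ 5947.2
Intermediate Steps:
T(O) = 3 + O - 4/O (T(O) = 3 - (4/O - O) = 3 - (-O + 4/O) = 3 + (O - 4/O) = 3 + O - 4/O)
(93 + o(3, T(5)))*59 = (93 + √(3² + (3 + 5 - 4/5)²))*59 = (93 + √(9 + (3 + 5 - 4*⅕)²))*59 = (93 + √(9 + (3 + 5 - ⅘)²))*59 = (93 + √(9 + (36/5)²))*59 = (93 + √(9 + 1296/25))*59 = (93 + √(1521/25))*59 = (93 + 39/5)*59 = (504/5)*59 = 29736/5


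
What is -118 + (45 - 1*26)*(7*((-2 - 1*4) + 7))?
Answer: 15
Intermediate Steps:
-118 + (45 - 1*26)*(7*((-2 - 1*4) + 7)) = -118 + (45 - 26)*(7*((-2 - 4) + 7)) = -118 + 19*(7*(-6 + 7)) = -118 + 19*(7*1) = -118 + 19*7 = -118 + 133 = 15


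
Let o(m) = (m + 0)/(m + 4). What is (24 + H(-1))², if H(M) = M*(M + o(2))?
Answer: 5476/9 ≈ 608.44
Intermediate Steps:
o(m) = m/(4 + m)
H(M) = M*(⅓ + M) (H(M) = M*(M + 2/(4 + 2)) = M*(M + 2/6) = M*(M + 2*(⅙)) = M*(M + ⅓) = M*(⅓ + M))
(24 + H(-1))² = (24 - (⅓ - 1))² = (24 - 1*(-⅔))² = (24 + ⅔)² = (74/3)² = 5476/9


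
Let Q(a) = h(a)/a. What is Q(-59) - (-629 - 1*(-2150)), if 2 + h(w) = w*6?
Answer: -89383/59 ≈ -1515.0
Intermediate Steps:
h(w) = -2 + 6*w (h(w) = -2 + w*6 = -2 + 6*w)
Q(a) = (-2 + 6*a)/a
Q(-59) - (-629 - 1*(-2150)) = (6 - 2/(-59)) - (-629 - 1*(-2150)) = (6 - 2*(-1/59)) - (-629 + 2150) = (6 + 2/59) - 1*1521 = 356/59 - 1521 = -89383/59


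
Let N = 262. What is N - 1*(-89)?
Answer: 351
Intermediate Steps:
N - 1*(-89) = 262 - 1*(-89) = 262 + 89 = 351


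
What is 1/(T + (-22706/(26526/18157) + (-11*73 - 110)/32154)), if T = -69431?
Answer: -142152834/12079187614105 ≈ -1.1768e-5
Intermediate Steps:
1/(T + (-22706/(26526/18157) + (-11*73 - 110)/32154)) = 1/(-69431 + (-22706/(26526/18157) + (-11*73 - 110)/32154)) = 1/(-69431 + (-22706/(26526*(1/18157)) + (-803 - 110)*(1/32154))) = 1/(-69431 + (-22706/26526/18157 - 913*1/32154)) = 1/(-69431 + (-22706*18157/26526 - 913/32154)) = 1/(-69431 + (-206136421/13263 - 913/32154)) = 1/(-69431 - 2209374196651/142152834) = 1/(-12079187614105/142152834) = -142152834/12079187614105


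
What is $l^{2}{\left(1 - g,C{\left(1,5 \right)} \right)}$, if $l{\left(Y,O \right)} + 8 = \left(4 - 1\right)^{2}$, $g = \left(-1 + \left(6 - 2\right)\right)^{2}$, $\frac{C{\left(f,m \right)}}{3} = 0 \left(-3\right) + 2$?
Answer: $1$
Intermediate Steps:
$C{\left(f,m \right)} = 6$ ($C{\left(f,m \right)} = 3 \left(0 \left(-3\right) + 2\right) = 3 \left(0 + 2\right) = 3 \cdot 2 = 6$)
$g = 9$ ($g = \left(-1 + 4\right)^{2} = 3^{2} = 9$)
$l{\left(Y,O \right)} = 1$ ($l{\left(Y,O \right)} = -8 + \left(4 - 1\right)^{2} = -8 + 3^{2} = -8 + 9 = 1$)
$l^{2}{\left(1 - g,C{\left(1,5 \right)} \right)} = 1^{2} = 1$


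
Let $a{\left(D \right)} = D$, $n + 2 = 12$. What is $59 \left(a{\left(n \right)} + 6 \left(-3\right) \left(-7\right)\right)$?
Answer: $8024$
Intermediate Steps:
$n = 10$ ($n = -2 + 12 = 10$)
$59 \left(a{\left(n \right)} + 6 \left(-3\right) \left(-7\right)\right) = 59 \left(10 + 6 \left(-3\right) \left(-7\right)\right) = 59 \left(10 - -126\right) = 59 \left(10 + 126\right) = 59 \cdot 136 = 8024$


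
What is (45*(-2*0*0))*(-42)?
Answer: 0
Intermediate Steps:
(45*(-2*0*0))*(-42) = (45*(0*0))*(-42) = (45*0)*(-42) = 0*(-42) = 0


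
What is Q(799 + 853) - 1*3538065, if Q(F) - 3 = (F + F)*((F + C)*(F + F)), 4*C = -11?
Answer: 18000361026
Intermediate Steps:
C = -11/4 (C = (1/4)*(-11) = -11/4 ≈ -2.7500)
Q(F) = 3 + 4*F**2*(-11/4 + F) (Q(F) = 3 + (F + F)*((F - 11/4)*(F + F)) = 3 + (2*F)*((-11/4 + F)*(2*F)) = 3 + (2*F)*(2*F*(-11/4 + F)) = 3 + 4*F**2*(-11/4 + F))
Q(799 + 853) - 1*3538065 = (3 - 11*(799 + 853)**2 + 4*(799 + 853)**3) - 1*3538065 = (3 - 11*1652**2 + 4*1652**3) - 3538065 = (3 - 11*2729104 + 4*4508479808) - 3538065 = (3 - 30020144 + 18033919232) - 3538065 = 18003899091 - 3538065 = 18000361026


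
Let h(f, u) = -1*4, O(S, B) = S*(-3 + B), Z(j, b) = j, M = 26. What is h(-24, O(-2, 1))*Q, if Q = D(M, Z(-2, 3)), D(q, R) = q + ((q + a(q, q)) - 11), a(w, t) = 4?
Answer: -180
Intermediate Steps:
h(f, u) = -4
D(q, R) = -7 + 2*q (D(q, R) = q + ((q + 4) - 11) = q + ((4 + q) - 11) = q + (-7 + q) = -7 + 2*q)
Q = 45 (Q = -7 + 2*26 = -7 + 52 = 45)
h(-24, O(-2, 1))*Q = -4*45 = -180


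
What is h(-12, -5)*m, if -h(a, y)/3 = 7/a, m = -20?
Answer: -35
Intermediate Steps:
h(a, y) = -21/a
h(-12, -5)*m = -21/(-12)*(-20) = -21*(-1/12)*(-20) = (7/4)*(-20) = -35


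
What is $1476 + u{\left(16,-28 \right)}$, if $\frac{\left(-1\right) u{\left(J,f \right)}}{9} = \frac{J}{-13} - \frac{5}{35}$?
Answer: $\frac{135441}{91} \approx 1488.4$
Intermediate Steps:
$u{\left(J,f \right)} = \frac{9}{7} + \frac{9 J}{13}$ ($u{\left(J,f \right)} = - 9 \left(\frac{J}{-13} - \frac{5}{35}\right) = - 9 \left(J \left(- \frac{1}{13}\right) - \frac{1}{7}\right) = - 9 \left(- \frac{J}{13} - \frac{1}{7}\right) = - 9 \left(- \frac{1}{7} - \frac{J}{13}\right) = \frac{9}{7} + \frac{9 J}{13}$)
$1476 + u{\left(16,-28 \right)} = 1476 + \left(\frac{9}{7} + \frac{9}{13} \cdot 16\right) = 1476 + \left(\frac{9}{7} + \frac{144}{13}\right) = 1476 + \frac{1125}{91} = \frac{135441}{91}$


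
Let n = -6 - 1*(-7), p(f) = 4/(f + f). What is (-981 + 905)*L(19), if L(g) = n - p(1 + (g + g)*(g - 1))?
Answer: -51908/685 ≈ -75.778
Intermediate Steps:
p(f) = 2/f (p(f) = 4/((2*f)) = 4*(1/(2*f)) = 2/f)
n = 1 (n = -6 + 7 = 1)
L(g) = 1 - 2/(1 + 2*g*(-1 + g)) (L(g) = 1 - 2/(1 + (g + g)*(g - 1)) = 1 - 2/(1 + (2*g)*(-1 + g)) = 1 - 2/(1 + 2*g*(-1 + g)))
(-981 + 905)*L(19) = (-981 + 905)*((-1 - 2*19 + 2*19²)/(1 - 2*19 + 2*19²)) = -76*(-1 - 38 + 2*361)/(1 - 38 + 2*361) = -76*(-1 - 38 + 722)/(1 - 38 + 722) = -76*683/685 = -51908/685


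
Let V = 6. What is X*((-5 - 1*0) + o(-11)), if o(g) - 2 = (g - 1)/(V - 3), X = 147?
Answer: -1029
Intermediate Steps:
o(g) = 5/3 + g/3 (o(g) = 2 + (g - 1)/(6 - 3) = 2 + (-1 + g)/3 = 2 + (-1 + g)*(⅓) = 2 + (-⅓ + g/3) = 5/3 + g/3)
X*((-5 - 1*0) + o(-11)) = 147*((-5 - 1*0) + (5/3 + (⅓)*(-11))) = 147*((-5 + 0) + (5/3 - 11/3)) = 147*(-5 - 2) = 147*(-7) = -1029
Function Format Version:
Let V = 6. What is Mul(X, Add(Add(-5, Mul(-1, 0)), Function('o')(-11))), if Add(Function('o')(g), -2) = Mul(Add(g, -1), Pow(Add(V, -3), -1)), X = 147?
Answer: -1029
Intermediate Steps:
Function('o')(g) = Add(Rational(5, 3), Mul(Rational(1, 3), g)) (Function('o')(g) = Add(2, Mul(Add(g, -1), Pow(Add(6, -3), -1))) = Add(2, Mul(Add(-1, g), Pow(3, -1))) = Add(2, Mul(Add(-1, g), Rational(1, 3))) = Add(2, Add(Rational(-1, 3), Mul(Rational(1, 3), g))) = Add(Rational(5, 3), Mul(Rational(1, 3), g)))
Mul(X, Add(Add(-5, Mul(-1, 0)), Function('o')(-11))) = Mul(147, Add(Add(-5, Mul(-1, 0)), Add(Rational(5, 3), Mul(Rational(1, 3), -11)))) = Mul(147, Add(Add(-5, 0), Add(Rational(5, 3), Rational(-11, 3)))) = Mul(147, Add(-5, -2)) = Mul(147, -7) = -1029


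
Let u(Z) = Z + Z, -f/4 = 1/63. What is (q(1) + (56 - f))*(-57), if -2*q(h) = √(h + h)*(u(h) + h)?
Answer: -67108/21 + 171*√2/2 ≈ -3074.7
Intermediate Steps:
f = -4/63 ≈ -0.063492
u(Z) = 2*Z
q(h) = -3*√2*h^(3/2)/2 (q(h) = -√(h + h)*(2*h + h)/2 = -√(2*h)*3*h/2 = -√2*√h*3*h/2 = -3*√2*h^(3/2)/2)
(q(1) + (56 - f))*(-57) = (-3*√2*1^(3/2)/2 + (56 - 1*(-4/63)))*(-57) = (-3/2*√2*1 + (56 + 4/63))*(-57) = (-3*√2/2 + 3532/63)*(-57) = (3532/63 - 3*√2/2)*(-57) = -67108/21 + 171*√2/2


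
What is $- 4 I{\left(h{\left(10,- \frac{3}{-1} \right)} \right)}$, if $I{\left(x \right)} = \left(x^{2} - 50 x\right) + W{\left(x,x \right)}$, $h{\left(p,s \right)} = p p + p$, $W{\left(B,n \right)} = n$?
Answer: $-26840$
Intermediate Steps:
$h{\left(p,s \right)} = p + p^{2}$ ($h{\left(p,s \right)} = p^{2} + p = p + p^{2}$)
$I{\left(x \right)} = x^{2} - 49 x$ ($I{\left(x \right)} = \left(x^{2} - 50 x\right) + x = x^{2} - 49 x$)
$- 4 I{\left(h{\left(10,- \frac{3}{-1} \right)} \right)} = - 4 \cdot 10 \left(1 + 10\right) \left(-49 + 10 \left(1 + 10\right)\right) = - 4 \cdot 10 \cdot 11 \left(-49 + 10 \cdot 11\right) = - 4 \cdot 110 \left(-49 + 110\right) = - 4 \cdot 110 \cdot 61 = \left(-4\right) 6710 = -26840$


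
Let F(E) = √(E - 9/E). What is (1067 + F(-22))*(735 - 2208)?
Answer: -1571691 - 7365*I*√418/22 ≈ -1.5717e+6 - 6844.4*I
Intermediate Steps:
(1067 + F(-22))*(735 - 2208) = (1067 + √(-22 - 9/(-22)))*(735 - 2208) = (1067 + √(-22 - 9*(-1/22)))*(-1473) = (1067 + √(-22 + 9/22))*(-1473) = (1067 + √(-475/22))*(-1473) = (1067 + 5*I*√418/22)*(-1473) = -1571691 - 7365*I*√418/22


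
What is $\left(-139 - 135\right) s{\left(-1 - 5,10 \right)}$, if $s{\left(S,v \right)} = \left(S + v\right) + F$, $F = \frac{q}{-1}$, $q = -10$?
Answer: $-3836$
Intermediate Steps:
$F = 10$ ($F = - \frac{10}{-1} = \left(-10\right) \left(-1\right) = 10$)
$s{\left(S,v \right)} = 10 + S + v$ ($s{\left(S,v \right)} = \left(S + v\right) + 10 = 10 + S + v$)
$\left(-139 - 135\right) s{\left(-1 - 5,10 \right)} = \left(-139 - 135\right) \left(10 - 6 + 10\right) = - 274 \left(10 - 6 + 10\right) = \left(-274\right) 14 = -3836$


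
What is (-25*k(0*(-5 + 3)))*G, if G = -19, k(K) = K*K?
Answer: 0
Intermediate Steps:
k(K) = K**2
(-25*k(0*(-5 + 3)))*G = -25*(0*(-5 + 3))**2*(-19) = -25*(0*(-2))**2*(-19) = -25*0**2*(-19) = -25*0*(-19) = 0*(-19) = 0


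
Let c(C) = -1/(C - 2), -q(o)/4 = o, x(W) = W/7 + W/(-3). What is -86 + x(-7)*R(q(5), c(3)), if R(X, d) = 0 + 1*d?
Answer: -262/3 ≈ -87.333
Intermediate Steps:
x(W) = -4*W/21 (x(W) = W*(⅐) + W*(-⅓) = W/7 - W/3 = -4*W/21)
q(o) = -4*o
c(C) = -1/(-2 + C)
R(X, d) = d (R(X, d) = 0 + d = d)
-86 + x(-7)*R(q(5), c(3)) = -86 + (-4/21*(-7))*(-1/(-2 + 3)) = -86 + 4*(-1/1)/3 = -86 + 4*(-1*1)/3 = -86 + (4/3)*(-1) = -86 - 4/3 = -262/3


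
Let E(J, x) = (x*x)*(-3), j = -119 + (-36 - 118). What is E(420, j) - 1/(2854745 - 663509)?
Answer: -489931883533/2191236 ≈ -2.2359e+5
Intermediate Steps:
j = -273 (j = -119 - 154 = -273)
E(J, x) = -3*x² (E(J, x) = x²*(-3) = -3*x²)
E(420, j) - 1/(2854745 - 663509) = -3*(-273)² - 1/(2854745 - 663509) = -3*74529 - 1/2191236 = -223587 - 1*1/2191236 = -223587 - 1/2191236 = -489931883533/2191236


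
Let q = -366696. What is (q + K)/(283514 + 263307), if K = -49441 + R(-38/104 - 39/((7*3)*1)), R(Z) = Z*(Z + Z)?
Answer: -27567589495/36225797608 ≈ -0.76099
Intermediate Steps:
R(Z) = 2*Z² (R(Z) = Z*(2*Z) = 2*Z²)
K = -3274712887/66248 (K = -49441 + 2*(-38/104 - 39/((7*3)*1))² = -49441 + 2*(-38*1/104 - 39/(21*1))² = -49441 + 2*(-19/52 - 39/21)² = -49441 + 2*(-19/52 - 39*1/21)² = -49441 + 2*(-19/52 - 13/7)² = -49441 + 2*(-809/364)² = -49441 + 2*(654481/132496) = -49441 + 654481/66248 = -3274712887/66248 ≈ -49431.)
(q + K)/(283514 + 263307) = (-366696 - 3274712887/66248)/(283514 + 263307) = -27567589495/66248/546821 = -27567589495/66248*1/546821 = -27567589495/36225797608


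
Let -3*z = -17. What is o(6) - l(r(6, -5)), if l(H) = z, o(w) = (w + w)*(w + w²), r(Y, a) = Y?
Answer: 1495/3 ≈ 498.33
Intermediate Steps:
o(w) = 2*w*(w + w²) (o(w) = (2*w)*(w + w²) = 2*w*(w + w²))
z = 17/3 (z = -⅓*(-17) = 17/3 ≈ 5.6667)
l(H) = 17/3
o(6) - l(r(6, -5)) = 2*6²*(1 + 6) - 1*17/3 = 2*36*7 - 17/3 = 504 - 17/3 = 1495/3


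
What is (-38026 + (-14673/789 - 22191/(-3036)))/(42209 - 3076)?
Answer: -10123852337/10415482748 ≈ -0.97200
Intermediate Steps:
(-38026 + (-14673/789 - 22191/(-3036)))/(42209 - 3076) = (-38026 + (-14673*1/789 - 22191*(-1/3036)))/39133 = (-38026 + (-4891/263 + 7397/1012))*(1/39133) = (-38026 - 3004281/266156)*(1/39133) = -10123852337/266156*1/39133 = -10123852337/10415482748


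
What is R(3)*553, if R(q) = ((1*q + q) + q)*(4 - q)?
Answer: 4977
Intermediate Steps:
R(q) = 3*q*(4 - q) (R(q) = ((q + q) + q)*(4 - q) = (2*q + q)*(4 - q) = (3*q)*(4 - q) = 3*q*(4 - q))
R(3)*553 = (3*3*(4 - 1*3))*553 = (3*3*(4 - 3))*553 = (3*3*1)*553 = 9*553 = 4977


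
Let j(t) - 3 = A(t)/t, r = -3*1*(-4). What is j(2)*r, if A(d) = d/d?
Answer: 42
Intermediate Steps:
A(d) = 1
r = 12 (r = -3*(-4) = 12)
j(t) = 3 + 1/t
j(2)*r = (3 + 1/2)*12 = (3 + ½)*12 = (7/2)*12 = 42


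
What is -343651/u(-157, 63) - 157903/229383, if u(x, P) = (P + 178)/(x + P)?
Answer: 7409765494679/55281303 ≈ 1.3404e+5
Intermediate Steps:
u(x, P) = (178 + P)/(P + x)
-343651/u(-157, 63) - 157903/229383 = -343651*(63 - 157)/(178 + 63) - 157903/229383 = -343651/(241/(-94)) - 157903*1/229383 = -343651/((-1/94*241)) - 157903/229383 = -343651/(-241/94) - 157903/229383 = -343651*(-94/241) - 157903/229383 = 32303194/241 - 157903/229383 = 7409765494679/55281303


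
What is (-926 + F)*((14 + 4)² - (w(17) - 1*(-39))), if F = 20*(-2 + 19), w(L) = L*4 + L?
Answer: -117200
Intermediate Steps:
w(L) = 5*L (w(L) = 4*L + L = 5*L)
F = 340 (F = 20*17 = 340)
(-926 + F)*((14 + 4)² - (w(17) - 1*(-39))) = (-926 + 340)*((14 + 4)² - (5*17 - 1*(-39))) = -586*(18² - (85 + 39)) = -586*(324 - 1*124) = -586*(324 - 124) = -586*200 = -117200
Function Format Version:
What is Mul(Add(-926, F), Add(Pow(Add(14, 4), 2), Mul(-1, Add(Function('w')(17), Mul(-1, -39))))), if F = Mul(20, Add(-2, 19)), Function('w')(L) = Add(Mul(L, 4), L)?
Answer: -117200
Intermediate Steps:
Function('w')(L) = Mul(5, L) (Function('w')(L) = Add(Mul(4, L), L) = Mul(5, L))
F = 340 (F = Mul(20, 17) = 340)
Mul(Add(-926, F), Add(Pow(Add(14, 4), 2), Mul(-1, Add(Function('w')(17), Mul(-1, -39))))) = Mul(Add(-926, 340), Add(Pow(Add(14, 4), 2), Mul(-1, Add(Mul(5, 17), Mul(-1, -39))))) = Mul(-586, Add(Pow(18, 2), Mul(-1, Add(85, 39)))) = Mul(-586, Add(324, Mul(-1, 124))) = Mul(-586, Add(324, -124)) = Mul(-586, 200) = -117200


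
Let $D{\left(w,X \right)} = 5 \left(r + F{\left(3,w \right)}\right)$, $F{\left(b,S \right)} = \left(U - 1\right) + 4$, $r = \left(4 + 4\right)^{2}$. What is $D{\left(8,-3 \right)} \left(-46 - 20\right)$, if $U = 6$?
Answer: $-24090$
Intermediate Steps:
$r = 64$ ($r = 8^{2} = 64$)
$F{\left(b,S \right)} = 9$ ($F{\left(b,S \right)} = \left(6 - 1\right) + 4 = 5 + 4 = 9$)
$D{\left(w,X \right)} = 365$ ($D{\left(w,X \right)} = 5 \left(64 + 9\right) = 5 \cdot 73 = 365$)
$D{\left(8,-3 \right)} \left(-46 - 20\right) = 365 \left(-46 - 20\right) = 365 \left(-66\right) = -24090$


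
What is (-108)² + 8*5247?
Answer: 53640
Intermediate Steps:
(-108)² + 8*5247 = 11664 + 41976 = 53640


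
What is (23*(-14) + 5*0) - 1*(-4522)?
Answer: 4200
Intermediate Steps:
(23*(-14) + 5*0) - 1*(-4522) = (-322 + 0) + 4522 = -322 + 4522 = 4200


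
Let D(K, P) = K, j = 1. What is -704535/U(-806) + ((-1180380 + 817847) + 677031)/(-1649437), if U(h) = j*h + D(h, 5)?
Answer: 89352240463/204530188 ≈ 436.87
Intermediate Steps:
U(h) = 2*h (U(h) = 1*h + h = h + h = 2*h)
-704535/U(-806) + ((-1180380 + 817847) + 677031)/(-1649437) = -704535/(2*(-806)) + ((-1180380 + 817847) + 677031)/(-1649437) = -704535/(-1612) + (-362533 + 677031)*(-1/1649437) = -704535*(-1/1612) + 314498*(-1/1649437) = 54195/124 - 314498/1649437 = 89352240463/204530188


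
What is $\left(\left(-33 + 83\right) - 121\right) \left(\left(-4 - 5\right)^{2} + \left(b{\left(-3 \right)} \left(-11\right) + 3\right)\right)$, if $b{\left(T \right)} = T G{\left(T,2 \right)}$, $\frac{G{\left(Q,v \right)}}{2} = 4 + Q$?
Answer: $-10650$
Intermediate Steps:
$G{\left(Q,v \right)} = 8 + 2 Q$ ($G{\left(Q,v \right)} = 2 \left(4 + Q\right) = 8 + 2 Q$)
$b{\left(T \right)} = T \left(8 + 2 T\right)$
$\left(\left(-33 + 83\right) - 121\right) \left(\left(-4 - 5\right)^{2} + \left(b{\left(-3 \right)} \left(-11\right) + 3\right)\right) = \left(\left(-33 + 83\right) - 121\right) \left(\left(-4 - 5\right)^{2} + \left(2 \left(-3\right) \left(4 - 3\right) \left(-11\right) + 3\right)\right) = \left(50 - 121\right) \left(\left(-9\right)^{2} + \left(2 \left(-3\right) 1 \left(-11\right) + 3\right)\right) = - 71 \left(81 + \left(\left(-6\right) \left(-11\right) + 3\right)\right) = - 71 \left(81 + \left(66 + 3\right)\right) = - 71 \left(81 + 69\right) = \left(-71\right) 150 = -10650$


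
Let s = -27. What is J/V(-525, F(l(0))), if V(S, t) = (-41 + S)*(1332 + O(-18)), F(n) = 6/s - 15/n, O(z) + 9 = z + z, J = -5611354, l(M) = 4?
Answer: 2805677/364221 ≈ 7.7032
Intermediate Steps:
O(z) = -9 + 2*z (O(z) = -9 + (z + z) = -9 + 2*z)
F(n) = -2/9 - 15/n (F(n) = 6/(-27) - 15/n = 6*(-1/27) - 15/n = -2/9 - 15/n)
V(S, t) = -52767 + 1287*S (V(S, t) = (-41 + S)*(1332 + (-9 + 2*(-18))) = (-41 + S)*(1332 + (-9 - 36)) = (-41 + S)*(1332 - 45) = (-41 + S)*1287 = -52767 + 1287*S)
J/V(-525, F(l(0))) = -5611354/(-52767 + 1287*(-525)) = -5611354/(-52767 - 675675) = -5611354/(-728442) = -5611354*(-1/728442) = 2805677/364221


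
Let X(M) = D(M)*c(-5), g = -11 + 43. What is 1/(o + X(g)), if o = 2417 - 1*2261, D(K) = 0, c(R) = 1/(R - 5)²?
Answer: 1/156 ≈ 0.0064103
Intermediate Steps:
c(R) = (-5 + R)⁻² (c(R) = 1/(-5 + R)² = (-5 + R)⁻²)
g = 32
o = 156 (o = 2417 - 2261 = 156)
X(M) = 0 (X(M) = 0/(-5 - 5)² = 0/(-10)² = 0*(1/100) = 0)
1/(o + X(g)) = 1/(156 + 0) = 1/156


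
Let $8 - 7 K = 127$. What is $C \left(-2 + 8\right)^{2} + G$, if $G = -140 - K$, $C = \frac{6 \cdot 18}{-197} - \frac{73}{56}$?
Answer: $- \frac{523095}{2758} \approx -189.66$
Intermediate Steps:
$K = -17$ ($K = \frac{8}{7} - \frac{127}{7} = -17$)
$C = - \frac{20429}{11032}$ ($C = 108 \left(- \frac{1}{197}\right) - \frac{73}{56} = - \frac{108}{197} - \frac{73}{56} = - \frac{20429}{11032} \approx -1.8518$)
$G = -123$ ($G = -140 - -17 = -140 + 17 = -123$)
$C \left(-2 + 8\right)^{2} + G = - \frac{20429 \left(-2 + 8\right)^{2}}{11032} - 123 = - \frac{20429 \cdot 6^{2}}{11032} - 123 = \left(- \frac{20429}{11032}\right) 36 - 123 = - \frac{183861}{2758} - 123 = - \frac{523095}{2758}$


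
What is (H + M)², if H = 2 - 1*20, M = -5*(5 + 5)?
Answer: 4624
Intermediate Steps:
M = -50 (M = -5*10 = -50)
H = -18 (H = 2 - 20 = -18)
(H + M)² = (-18 - 50)² = (-68)² = 4624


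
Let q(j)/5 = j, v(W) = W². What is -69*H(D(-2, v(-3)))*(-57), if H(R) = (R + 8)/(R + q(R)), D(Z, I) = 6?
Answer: 3059/2 ≈ 1529.5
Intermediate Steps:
q(j) = 5*j
H(R) = (8 + R)/(6*R) (H(R) = (R + 8)/(R + 5*R) = (8 + R)/((6*R)) = (8 + R)*(1/(6*R)) = (8 + R)/(6*R))
-69*H(D(-2, v(-3)))*(-57) = -69*((⅙)*(8 + 6)/6)*(-57) = -69*((⅙)*(⅙)*14)*(-57) = -69*(7/18)*(-57) = -161*(-57)/6 = -1*(-3059/2) = 3059/2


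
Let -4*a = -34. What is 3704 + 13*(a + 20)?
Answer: 8149/2 ≈ 4074.5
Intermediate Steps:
a = 17/2 (a = -¼*(-34) = 17/2 ≈ 8.5000)
3704 + 13*(a + 20) = 3704 + 13*(17/2 + 20) = 3704 + 13*(57/2) = 3704 + 741/2 = 8149/2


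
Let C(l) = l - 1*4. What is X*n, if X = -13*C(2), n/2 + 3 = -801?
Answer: -41808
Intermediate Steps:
n = -1608 (n = -6 + 2*(-801) = -6 - 1602 = -1608)
C(l) = -4 + l (C(l) = l - 4 = -4 + l)
X = 26 (X = -13*(-4 + 2) = -13*(-2) = 26)
X*n = 26*(-1608) = -41808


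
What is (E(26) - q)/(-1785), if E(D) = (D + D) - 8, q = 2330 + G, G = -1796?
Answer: 14/51 ≈ 0.27451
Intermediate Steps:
q = 534 (q = 2330 - 1796 = 534)
E(D) = -8 + 2*D (E(D) = 2*D - 8 = -8 + 2*D)
(E(26) - q)/(-1785) = ((-8 + 2*26) - 1*534)/(-1785) = ((-8 + 52) - 534)*(-1/1785) = (44 - 534)*(-1/1785) = -490*(-1/1785) = 14/51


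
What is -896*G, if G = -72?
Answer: 64512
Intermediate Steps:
-896*G = -896*(-72) = 64512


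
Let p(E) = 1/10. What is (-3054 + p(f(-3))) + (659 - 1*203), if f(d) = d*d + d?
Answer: -25979/10 ≈ -2597.9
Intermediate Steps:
f(d) = d + d**2 (f(d) = d**2 + d = d + d**2)
p(E) = 1/10
(-3054 + p(f(-3))) + (659 - 1*203) = (-3054 + 1/10) + (659 - 1*203) = -30539/10 + (659 - 203) = -30539/10 + 456 = -25979/10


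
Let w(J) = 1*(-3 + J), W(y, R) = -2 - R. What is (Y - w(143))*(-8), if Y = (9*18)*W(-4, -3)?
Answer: -176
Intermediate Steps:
w(J) = -3 + J
Y = 162 (Y = (9*18)*(-2 - 1*(-3)) = 162*(-2 + 3) = 162*1 = 162)
(Y - w(143))*(-8) = (162 - (-3 + 143))*(-8) = (162 - 1*140)*(-8) = (162 - 140)*(-8) = 22*(-8) = -176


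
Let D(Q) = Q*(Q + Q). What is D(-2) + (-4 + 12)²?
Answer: 72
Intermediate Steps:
D(Q) = 2*Q² (D(Q) = Q*(2*Q) = 2*Q²)
D(-2) + (-4 + 12)² = 2*(-2)² + (-4 + 12)² = 2*4 + 8² = 8 + 64 = 72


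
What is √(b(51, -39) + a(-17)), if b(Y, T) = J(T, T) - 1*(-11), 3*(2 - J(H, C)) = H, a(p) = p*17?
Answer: I*√263 ≈ 16.217*I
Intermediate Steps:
a(p) = 17*p
J(H, C) = 2 - H/3
b(Y, T) = 13 - T/3 (b(Y, T) = (2 - T/3) - 1*(-11) = (2 - T/3) + 11 = 13 - T/3)
√(b(51, -39) + a(-17)) = √((13 - ⅓*(-39)) + 17*(-17)) = √((13 + 13) - 289) = √(26 - 289) = √(-263) = I*√263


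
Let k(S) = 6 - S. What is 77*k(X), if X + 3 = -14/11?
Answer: 791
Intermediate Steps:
X = -47/11 (X = -3 - 14/11 = -47/11 ≈ -4.2727)
77*k(X) = 77*(6 - 1*(-47/11)) = 77*(6 + 47/11) = 77*(113/11) = 791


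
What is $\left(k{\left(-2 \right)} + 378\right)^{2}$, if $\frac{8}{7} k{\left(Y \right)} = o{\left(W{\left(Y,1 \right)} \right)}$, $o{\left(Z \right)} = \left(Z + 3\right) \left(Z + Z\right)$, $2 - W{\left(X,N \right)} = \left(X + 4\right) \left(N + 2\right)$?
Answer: $148225$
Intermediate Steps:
$W{\left(X,N \right)} = 2 - \left(2 + N\right) \left(4 + X\right)$ ($W{\left(X,N \right)} = 2 - \left(X + 4\right) \left(N + 2\right) = 2 - \left(4 + X\right) \left(2 + N\right) = 2 - \left(2 + N\right) \left(4 + X\right)$)
$o{\left(Z \right)} = 2 Z \left(3 + Z\right)$ ($o{\left(Z \right)} = \left(3 + Z\right) 2 Z = 2 Z \left(3 + Z\right)$)
$k{\left(Y \right)} = \frac{7 \left(-10 - 3 Y\right) \left(-7 - 3 Y\right)}{4}$ ($k{\left(Y \right)} = \frac{7 \cdot 2 \left(-6 - 4 - 2 Y - 1 Y\right) \left(3 - \left(10 + 3 Y\right)\right)}{8} = \frac{7 \cdot 2 \left(-6 - 4 - 2 Y - Y\right) \left(3 - \left(10 + 3 Y\right)\right)}{8} = \frac{7 \cdot 2 \left(-10 - 3 Y\right) \left(3 - \left(10 + 3 Y\right)\right)}{8} = \frac{7 \cdot 2 \left(-10 - 3 Y\right) \left(-7 - 3 Y\right)}{8} = \frac{7 \left(-10 - 3 Y\right) \left(-7 - 3 Y\right)}{4}$)
$\left(k{\left(-2 \right)} + 378\right)^{2} = \left(\left(\frac{245}{2} + \frac{63 \left(-2\right)^{2}}{4} + \frac{357}{4} \left(-2\right)\right) + 378\right)^{2} = \left(\left(\frac{245}{2} + \frac{63}{4} \cdot 4 - \frac{357}{2}\right) + 378\right)^{2} = \left(\left(\frac{245}{2} + 63 - \frac{357}{2}\right) + 378\right)^{2} = \left(7 + 378\right)^{2} = 385^{2} = 148225$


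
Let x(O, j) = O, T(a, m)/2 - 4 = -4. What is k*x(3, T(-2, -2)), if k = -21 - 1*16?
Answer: -111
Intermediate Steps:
T(a, m) = 0 (T(a, m) = 8 + 2*(-4) = 8 - 8 = 0)
k = -37 (k = -21 - 16 = -37)
k*x(3, T(-2, -2)) = -37*3 = -111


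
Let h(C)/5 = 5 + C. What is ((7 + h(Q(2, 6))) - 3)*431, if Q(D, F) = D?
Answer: 16809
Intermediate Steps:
h(C) = 25 + 5*C (h(C) = 5*(5 + C) = 25 + 5*C)
((7 + h(Q(2, 6))) - 3)*431 = ((7 + (25 + 5*2)) - 3)*431 = ((7 + (25 + 10)) - 3)*431 = ((7 + 35) - 3)*431 = (42 - 3)*431 = 39*431 = 16809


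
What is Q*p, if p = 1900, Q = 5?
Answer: 9500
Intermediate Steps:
Q*p = 5*1900 = 9500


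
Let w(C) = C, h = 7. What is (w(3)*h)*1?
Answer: 21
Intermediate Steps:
(w(3)*h)*1 = (3*7)*1 = 21*1 = 21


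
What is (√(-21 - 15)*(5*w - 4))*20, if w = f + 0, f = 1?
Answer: 120*I ≈ 120.0*I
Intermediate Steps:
w = 1 (w = 1 + 0 = 1)
(√(-21 - 15)*(5*w - 4))*20 = (√(-21 - 15)*(5*1 - 4))*20 = (√(-36)*(5 - 4))*20 = ((6*I)*1)*20 = (6*I)*20 = 120*I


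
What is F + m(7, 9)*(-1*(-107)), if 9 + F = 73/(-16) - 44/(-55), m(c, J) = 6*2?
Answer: 101699/80 ≈ 1271.2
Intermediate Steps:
m(c, J) = 12
F = -1021/80 (F = -9 + (73/(-16) - 44/(-55)) = -9 + (73*(-1/16) - 44*(-1/55)) = -9 + (-73/16 + ⅘) = -9 - 301/80 = -1021/80 ≈ -12.762)
F + m(7, 9)*(-1*(-107)) = -1021/80 + 12*(-1*(-107)) = -1021/80 + 12*107 = -1021/80 + 1284 = 101699/80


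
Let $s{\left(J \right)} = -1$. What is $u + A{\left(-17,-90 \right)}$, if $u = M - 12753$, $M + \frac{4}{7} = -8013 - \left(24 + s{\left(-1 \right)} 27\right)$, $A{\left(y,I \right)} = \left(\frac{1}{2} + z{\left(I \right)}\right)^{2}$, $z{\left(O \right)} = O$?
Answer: $- \frac{357093}{28} \approx -12753.0$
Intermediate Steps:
$A{\left(y,I \right)} = \left(\frac{1}{2} + I\right)^{2}$
$M = - \frac{56074}{7}$ ($M = - \frac{4}{7} - \left(8037 - 27\right) = - \frac{4}{7} - 8010 = - \frac{56074}{7} \approx -8010.6$)
$u = - \frac{145345}{7}$ ($u = - \frac{56074}{7} - 12753 = - \frac{145345}{7} \approx -20764.0$)
$u + A{\left(-17,-90 \right)} = - \frac{145345}{7} + \frac{\left(1 + 2 \left(-90\right)\right)^{2}}{4} = - \frac{145345}{7} + \frac{\left(1 - 180\right)^{2}}{4} = - \frac{145345}{7} + \frac{\left(-179\right)^{2}}{4} = - \frac{145345}{7} + \frac{1}{4} \cdot 32041 = - \frac{145345}{7} + \frac{32041}{4} = - \frac{357093}{28}$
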